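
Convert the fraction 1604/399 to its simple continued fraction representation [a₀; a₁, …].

Run the Euclidean algorithm, recording each quotient:
⌊1604/399⌋ = 4, remainder 8
⌊399/8⌋ = 49, remainder 7
⌊8/7⌋ = 1, remainder 1
⌊7/1⌋ = 7, remainder 0

[4; 49, 1, 7]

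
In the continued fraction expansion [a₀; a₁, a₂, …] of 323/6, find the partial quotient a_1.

Repeatedly divide and take the remainder:
323 ÷ 6 → quotient 53, remainder 5
6 ÷ 5 → quotient 1, remainder 1

1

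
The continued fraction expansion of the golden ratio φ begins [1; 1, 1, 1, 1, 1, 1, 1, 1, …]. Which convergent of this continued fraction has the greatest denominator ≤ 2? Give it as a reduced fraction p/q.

List convergents until the denominator exceeds the bound:
a_0 = 1: 1/1  (≤ bound)
a_1 = 1: 2/1  (≤ bound)
a_2 = 1: 3/2  (≤ bound)
a_3 = 1: 5/3  (> 2, stop)

3/2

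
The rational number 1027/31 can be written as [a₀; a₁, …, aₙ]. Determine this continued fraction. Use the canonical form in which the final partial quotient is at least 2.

[33; 7, 1, 3]

1027 ÷ 31 → quotient 33, remainder 4
31 ÷ 4 → quotient 7, remainder 3
4 ÷ 3 → quotient 1, remainder 1
3 ÷ 1 → quotient 3, remainder 0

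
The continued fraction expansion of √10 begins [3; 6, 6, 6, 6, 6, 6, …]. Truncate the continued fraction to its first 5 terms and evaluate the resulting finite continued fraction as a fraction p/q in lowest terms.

4443/1405

Build up convergents one term at a time:
a_0 = 3: 3/1
a_1 = 6: 19/6
a_2 = 6: 117/37
a_3 = 6: 721/228
a_4 = 6: 4443/1405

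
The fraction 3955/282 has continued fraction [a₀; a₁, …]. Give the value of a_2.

3

⌊3955/282⌋ = 14, remainder 7
⌊282/7⌋ = 40, remainder 2
⌊7/2⌋ = 3, remainder 1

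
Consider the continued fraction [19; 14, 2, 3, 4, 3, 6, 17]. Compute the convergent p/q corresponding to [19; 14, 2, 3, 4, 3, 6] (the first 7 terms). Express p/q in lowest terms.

a_0 = 19: 19/1
a_1 = 14: 267/14
a_2 = 2: 553/29
a_3 = 3: 1926/101
a_4 = 4: 8257/433
a_5 = 3: 26697/1400
a_6 = 6: 168439/8833

168439/8833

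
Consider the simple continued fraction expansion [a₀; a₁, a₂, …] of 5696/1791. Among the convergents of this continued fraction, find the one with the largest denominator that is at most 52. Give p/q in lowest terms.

35/11

a_0 = 3: 3/1  (≤ bound)
a_1 = 5: 16/5  (≤ bound)
a_2 = 1: 19/6  (≤ bound)
a_3 = 1: 35/11  (≤ bound)
a_4 = 5: 194/61  (> 52, stop)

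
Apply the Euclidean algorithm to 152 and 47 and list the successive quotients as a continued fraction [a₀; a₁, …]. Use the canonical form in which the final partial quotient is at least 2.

[3; 4, 3, 1, 2]

Repeatedly divide and take the remainder:
⌊152/47⌋ = 3, remainder 11
⌊47/11⌋ = 4, remainder 3
⌊11/3⌋ = 3, remainder 2
⌊3/2⌋ = 1, remainder 1
⌊2/1⌋ = 2, remainder 0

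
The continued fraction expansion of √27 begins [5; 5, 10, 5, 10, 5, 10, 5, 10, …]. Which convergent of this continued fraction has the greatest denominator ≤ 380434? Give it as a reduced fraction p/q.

a_0 = 5: 5/1  (≤ bound)
a_1 = 5: 26/5  (≤ bound)
a_2 = 10: 265/51  (≤ bound)
a_3 = 5: 1351/260  (≤ bound)
a_4 = 10: 13775/2651  (≤ bound)
a_5 = 5: 70226/13515  (≤ bound)
a_6 = 10: 716035/137801  (≤ bound)
a_7 = 5: 3650401/702520  (> 380434, stop)

716035/137801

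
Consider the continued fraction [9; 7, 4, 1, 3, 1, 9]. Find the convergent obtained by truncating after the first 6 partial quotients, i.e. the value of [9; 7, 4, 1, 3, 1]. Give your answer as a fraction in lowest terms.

1581/173

Start with 1.
3 + 1/(1/1) = 3 + 1/1 = 4/1
1 + 1/(4/1) = 1 + 1/4 = 5/4
4 + 1/(5/4) = 4 + 4/5 = 24/5
7 + 1/(24/5) = 7 + 5/24 = 173/24
9 + 1/(173/24) = 9 + 24/173 = 1581/173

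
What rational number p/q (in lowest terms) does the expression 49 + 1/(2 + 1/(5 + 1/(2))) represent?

Start with 2.
5 + 1/(2/1) = 5 + 1/2 = 11/2
2 + 1/(11/2) = 2 + 2/11 = 24/11
49 + 1/(24/11) = 49 + 11/24 = 1187/24

1187/24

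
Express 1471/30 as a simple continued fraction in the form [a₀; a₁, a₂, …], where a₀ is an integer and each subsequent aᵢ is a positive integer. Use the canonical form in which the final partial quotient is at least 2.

[49; 30]

Repeatedly divide and take the remainder:
⌊1471/30⌋ = 49, remainder 1
⌊30/1⌋ = 30, remainder 0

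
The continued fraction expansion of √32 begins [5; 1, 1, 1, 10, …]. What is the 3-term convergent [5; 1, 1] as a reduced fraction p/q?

Start with 1.
1 + 1/(1/1) = 1 + 1/1 = 2/1
5 + 1/(2/1) = 5 + 1/2 = 11/2

11/2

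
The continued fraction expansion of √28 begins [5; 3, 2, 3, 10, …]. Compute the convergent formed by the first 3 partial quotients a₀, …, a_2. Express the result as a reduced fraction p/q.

Start with 2.
3 + 1/(2/1) = 3 + 1/2 = 7/2
5 + 1/(7/2) = 5 + 2/7 = 37/7

37/7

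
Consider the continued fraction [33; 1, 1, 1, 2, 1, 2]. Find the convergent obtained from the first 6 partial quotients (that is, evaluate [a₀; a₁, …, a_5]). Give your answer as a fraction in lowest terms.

a_0 = 33: 33/1
a_1 = 1: 34/1
a_2 = 1: 67/2
a_3 = 1: 101/3
a_4 = 2: 269/8
a_5 = 1: 370/11

370/11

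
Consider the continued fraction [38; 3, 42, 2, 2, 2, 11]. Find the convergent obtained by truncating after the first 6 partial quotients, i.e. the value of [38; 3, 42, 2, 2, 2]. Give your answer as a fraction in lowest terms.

58991/1539

a_0 = 38: 38/1
a_1 = 3: 115/3
a_2 = 42: 4868/127
a_3 = 2: 9851/257
a_4 = 2: 24570/641
a_5 = 2: 58991/1539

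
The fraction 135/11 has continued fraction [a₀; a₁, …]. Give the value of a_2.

1

135 ÷ 11 → quotient 12, remainder 3
11 ÷ 3 → quotient 3, remainder 2
3 ÷ 2 → quotient 1, remainder 1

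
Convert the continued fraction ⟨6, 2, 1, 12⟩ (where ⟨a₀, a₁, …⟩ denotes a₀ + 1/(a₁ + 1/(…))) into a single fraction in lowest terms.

Use the convergent recurrence hₖ = aₖ·hₖ₋₁ + hₖ₋₂ (and likewise for the denominators kₖ):
a_0 = 6: 6/1
a_1 = 2: 13/2
a_2 = 1: 19/3
a_3 = 12: 241/38

241/38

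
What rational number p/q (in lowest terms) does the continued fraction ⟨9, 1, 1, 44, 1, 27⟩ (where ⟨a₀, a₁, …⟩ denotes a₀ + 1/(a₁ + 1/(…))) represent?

Use the convergent recurrence hₖ = aₖ·hₖ₋₁ + hₖ₋₂ (and likewise for the denominators kₖ):
a_0 = 9: 9/1
a_1 = 1: 10/1
a_2 = 1: 19/2
a_3 = 44: 846/89
a_4 = 1: 865/91
a_5 = 27: 24201/2546

24201/2546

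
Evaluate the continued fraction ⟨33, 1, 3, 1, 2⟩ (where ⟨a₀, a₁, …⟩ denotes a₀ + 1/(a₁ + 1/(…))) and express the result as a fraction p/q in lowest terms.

473/14

a_0 = 33: 33/1
a_1 = 1: 34/1
a_2 = 3: 135/4
a_3 = 1: 169/5
a_4 = 2: 473/14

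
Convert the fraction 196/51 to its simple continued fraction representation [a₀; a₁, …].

[3; 1, 5, 2, 1, 2]

⌊196/51⌋ = 3, remainder 43
⌊51/43⌋ = 1, remainder 8
⌊43/8⌋ = 5, remainder 3
⌊8/3⌋ = 2, remainder 2
⌊3/2⌋ = 1, remainder 1
⌊2/1⌋ = 2, remainder 0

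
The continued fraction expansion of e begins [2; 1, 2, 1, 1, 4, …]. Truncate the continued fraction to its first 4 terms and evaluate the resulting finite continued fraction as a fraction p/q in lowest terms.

11/4

Build up convergents one term at a time:
a_0 = 2: 2/1
a_1 = 1: 3/1
a_2 = 2: 8/3
a_3 = 1: 11/4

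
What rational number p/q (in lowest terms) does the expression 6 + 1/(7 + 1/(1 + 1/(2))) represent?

Start with 2.
1 + 1/(2/1) = 1 + 1/2 = 3/2
7 + 1/(3/2) = 7 + 2/3 = 23/3
6 + 1/(23/3) = 6 + 3/23 = 141/23

141/23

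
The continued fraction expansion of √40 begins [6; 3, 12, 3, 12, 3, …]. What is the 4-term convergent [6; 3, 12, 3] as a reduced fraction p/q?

Use the convergent recurrence hₖ = aₖ·hₖ₋₁ + hₖ₋₂ (and likewise for the denominators kₖ):
a_0 = 6: 6/1
a_1 = 3: 19/3
a_2 = 12: 234/37
a_3 = 3: 721/114

721/114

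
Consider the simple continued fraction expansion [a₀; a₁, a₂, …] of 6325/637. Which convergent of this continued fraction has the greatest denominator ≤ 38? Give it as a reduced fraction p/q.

139/14

a_0 = 9: 9/1  (≤ bound)
a_1 = 1: 10/1  (≤ bound)
a_2 = 13: 139/14  (≤ bound)
a_3 = 6: 844/85  (> 38, stop)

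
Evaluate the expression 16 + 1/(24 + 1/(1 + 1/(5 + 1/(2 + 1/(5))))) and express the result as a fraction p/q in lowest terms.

Build up convergents one term at a time:
a_0 = 16: 16/1
a_1 = 24: 385/24
a_2 = 1: 401/25
a_3 = 5: 2390/149
a_4 = 2: 5181/323
a_5 = 5: 28295/1764

28295/1764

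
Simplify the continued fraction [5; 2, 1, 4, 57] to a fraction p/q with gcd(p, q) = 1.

4291/801

a_0 = 5: 5/1
a_1 = 2: 11/2
a_2 = 1: 16/3
a_3 = 4: 75/14
a_4 = 57: 4291/801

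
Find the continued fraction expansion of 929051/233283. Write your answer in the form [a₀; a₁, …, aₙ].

[3; 1, 56, 6, 7, 1, 5, 14]

Apply division with remainder until the remainder is 0:
929051 = 3·233283 + 229202, so a_0 = 3
233283 = 1·229202 + 4081, so a_1 = 1
229202 = 56·4081 + 666, so a_2 = 56
4081 = 6·666 + 85, so a_3 = 6
666 = 7·85 + 71, so a_4 = 7
85 = 1·71 + 14, so a_5 = 1
71 = 5·14 + 1, so a_6 = 5
14 = 14·1 + 0, so a_7 = 14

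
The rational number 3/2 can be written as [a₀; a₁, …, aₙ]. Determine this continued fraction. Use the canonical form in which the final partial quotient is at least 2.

[1; 2]

3 ÷ 2 → quotient 1, remainder 1
2 ÷ 1 → quotient 2, remainder 0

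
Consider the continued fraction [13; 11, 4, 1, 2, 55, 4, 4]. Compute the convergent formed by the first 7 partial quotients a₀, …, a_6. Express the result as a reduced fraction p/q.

Starting at the tail and folding back:
Start with 4.
55 + 1/(4/1) = 55 + 1/4 = 221/4
2 + 1/(221/4) = 2 + 4/221 = 446/221
1 + 1/(446/221) = 1 + 221/446 = 667/446
4 + 1/(667/446) = 4 + 446/667 = 3114/667
11 + 1/(3114/667) = 11 + 667/3114 = 34921/3114
13 + 1/(34921/3114) = 13 + 3114/34921 = 457087/34921

457087/34921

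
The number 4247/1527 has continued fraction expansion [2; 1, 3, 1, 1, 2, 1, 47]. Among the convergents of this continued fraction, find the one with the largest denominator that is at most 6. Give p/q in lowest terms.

a_0 = 2: 2/1  (≤ bound)
a_1 = 1: 3/1  (≤ bound)
a_2 = 3: 11/4  (≤ bound)
a_3 = 1: 14/5  (≤ bound)
a_4 = 1: 25/9  (> 6, stop)

14/5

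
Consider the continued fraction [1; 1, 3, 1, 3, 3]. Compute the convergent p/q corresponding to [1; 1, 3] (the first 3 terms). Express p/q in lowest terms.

7/4

Work from the innermost term outward:
Start with 3.
1 + 1/(3/1) = 1 + 1/3 = 4/3
1 + 1/(4/3) = 1 + 3/4 = 7/4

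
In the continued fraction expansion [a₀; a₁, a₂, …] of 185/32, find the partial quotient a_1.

Apply division with remainder until the remainder is 0:
⌊185/32⌋ = 5, remainder 25
⌊32/25⌋ = 1, remainder 7

1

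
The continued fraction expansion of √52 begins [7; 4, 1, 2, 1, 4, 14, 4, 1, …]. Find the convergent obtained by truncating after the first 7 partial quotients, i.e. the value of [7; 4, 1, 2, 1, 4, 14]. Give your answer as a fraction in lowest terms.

9223/1279

a_0 = 7: 7/1
a_1 = 4: 29/4
a_2 = 1: 36/5
a_3 = 2: 101/14
a_4 = 1: 137/19
a_5 = 4: 649/90
a_6 = 14: 9223/1279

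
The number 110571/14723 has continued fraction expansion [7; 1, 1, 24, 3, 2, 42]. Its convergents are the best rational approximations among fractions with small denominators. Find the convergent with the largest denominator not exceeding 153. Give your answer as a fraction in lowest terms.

a_0 = 7: 7/1  (≤ bound)
a_1 = 1: 8/1  (≤ bound)
a_2 = 1: 15/2  (≤ bound)
a_3 = 24: 368/49  (≤ bound)
a_4 = 3: 1119/149  (≤ bound)
a_5 = 2: 2606/347  (> 153, stop)

1119/149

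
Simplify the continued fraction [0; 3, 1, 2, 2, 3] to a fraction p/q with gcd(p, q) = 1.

Start with 3.
2 + 1/(3/1) = 2 + 1/3 = 7/3
2 + 1/(7/3) = 2 + 3/7 = 17/7
1 + 1/(17/7) = 1 + 7/17 = 24/17
3 + 1/(24/17) = 3 + 17/24 = 89/24
0 + 1/(89/24) = 0 + 24/89 = 24/89

24/89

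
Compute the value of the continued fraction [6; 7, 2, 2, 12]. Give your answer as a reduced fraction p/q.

a_0 = 6: 6/1
a_1 = 7: 43/7
a_2 = 2: 92/15
a_3 = 2: 227/37
a_4 = 12: 2816/459

2816/459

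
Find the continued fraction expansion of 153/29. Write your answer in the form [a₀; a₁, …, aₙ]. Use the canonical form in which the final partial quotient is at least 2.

[5; 3, 1, 1, 1, 2]

⌊153/29⌋ = 5, remainder 8
⌊29/8⌋ = 3, remainder 5
⌊8/5⌋ = 1, remainder 3
⌊5/3⌋ = 1, remainder 2
⌊3/2⌋ = 1, remainder 1
⌊2/1⌋ = 2, remainder 0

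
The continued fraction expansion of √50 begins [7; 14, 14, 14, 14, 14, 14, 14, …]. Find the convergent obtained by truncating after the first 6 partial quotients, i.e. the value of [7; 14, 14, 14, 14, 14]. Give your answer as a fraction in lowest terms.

3880899/548842

Start with 14.
14 + 1/(14/1) = 14 + 1/14 = 197/14
14 + 1/(197/14) = 14 + 14/197 = 2772/197
14 + 1/(2772/197) = 14 + 197/2772 = 39005/2772
14 + 1/(39005/2772) = 14 + 2772/39005 = 548842/39005
7 + 1/(548842/39005) = 7 + 39005/548842 = 3880899/548842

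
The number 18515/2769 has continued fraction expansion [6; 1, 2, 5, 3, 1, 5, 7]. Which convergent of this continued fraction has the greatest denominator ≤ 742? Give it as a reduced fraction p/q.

a_0 = 6: 6/1  (≤ bound)
a_1 = 1: 7/1  (≤ bound)
a_2 = 2: 20/3  (≤ bound)
a_3 = 5: 107/16  (≤ bound)
a_4 = 3: 341/51  (≤ bound)
a_5 = 1: 448/67  (≤ bound)
a_6 = 5: 2581/386  (≤ bound)
a_7 = 7: 18515/2769  (> 742, stop)

2581/386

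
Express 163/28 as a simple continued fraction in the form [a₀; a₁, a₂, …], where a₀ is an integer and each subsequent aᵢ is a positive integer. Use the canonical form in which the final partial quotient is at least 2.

⌊163/28⌋ = 5, remainder 23
⌊28/23⌋ = 1, remainder 5
⌊23/5⌋ = 4, remainder 3
⌊5/3⌋ = 1, remainder 2
⌊3/2⌋ = 1, remainder 1
⌊2/1⌋ = 2, remainder 0

[5; 1, 4, 1, 1, 2]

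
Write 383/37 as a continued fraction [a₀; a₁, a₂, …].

383 = 10·37 + 13, so a_0 = 10
37 = 2·13 + 11, so a_1 = 2
13 = 1·11 + 2, so a_2 = 1
11 = 5·2 + 1, so a_3 = 5
2 = 2·1 + 0, so a_4 = 2

[10; 2, 1, 5, 2]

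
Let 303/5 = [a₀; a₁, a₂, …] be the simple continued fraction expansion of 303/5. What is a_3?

2

303 = 60·5 + 3, so a_0 = 60
5 = 1·3 + 2, so a_1 = 1
3 = 1·2 + 1, so a_2 = 1
2 = 2·1 + 0, so a_3 = 2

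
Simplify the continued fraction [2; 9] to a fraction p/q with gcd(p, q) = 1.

19/9

a_0 = 2: 2/1
a_1 = 9: 19/9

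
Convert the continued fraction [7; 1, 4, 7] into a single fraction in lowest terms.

Start with 7.
4 + 1/(7/1) = 4 + 1/7 = 29/7
1 + 1/(29/7) = 1 + 7/29 = 36/29
7 + 1/(36/29) = 7 + 29/36 = 281/36

281/36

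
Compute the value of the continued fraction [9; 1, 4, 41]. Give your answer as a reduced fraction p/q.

2019/206

Build up convergents one term at a time:
a_0 = 9: 9/1
a_1 = 1: 10/1
a_2 = 4: 49/5
a_3 = 41: 2019/206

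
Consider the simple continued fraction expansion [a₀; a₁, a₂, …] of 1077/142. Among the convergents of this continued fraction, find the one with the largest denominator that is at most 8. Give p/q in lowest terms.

List convergents until the denominator exceeds the bound:
a_0 = 7: 7/1  (≤ bound)
a_1 = 1: 8/1  (≤ bound)
a_2 = 1: 15/2  (≤ bound)
a_3 = 2: 38/5  (≤ bound)
a_4 = 2: 91/12  (> 8, stop)

38/5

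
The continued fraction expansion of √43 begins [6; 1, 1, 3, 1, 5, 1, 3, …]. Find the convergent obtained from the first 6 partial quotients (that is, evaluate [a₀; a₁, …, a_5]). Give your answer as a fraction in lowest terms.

a_0 = 6: 6/1
a_1 = 1: 7/1
a_2 = 1: 13/2
a_3 = 3: 46/7
a_4 = 1: 59/9
a_5 = 5: 341/52

341/52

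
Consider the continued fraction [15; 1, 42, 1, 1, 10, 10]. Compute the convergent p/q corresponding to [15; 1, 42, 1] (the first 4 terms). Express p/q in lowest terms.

703/44

Use the convergent recurrence hₖ = aₖ·hₖ₋₁ + hₖ₋₂ (and likewise for the denominators kₖ):
a_0 = 15: 15/1
a_1 = 1: 16/1
a_2 = 42: 687/43
a_3 = 1: 703/44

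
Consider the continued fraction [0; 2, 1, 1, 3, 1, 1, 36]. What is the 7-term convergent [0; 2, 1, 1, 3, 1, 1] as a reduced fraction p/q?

Build up convergents one term at a time:
a_0 = 0: 0/1
a_1 = 2: 1/2
a_2 = 1: 1/3
a_3 = 1: 2/5
a_4 = 3: 7/18
a_5 = 1: 9/23
a_6 = 1: 16/41

16/41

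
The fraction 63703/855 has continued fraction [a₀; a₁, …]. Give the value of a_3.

38

63703 = 74·855 + 433, so a_0 = 74
855 = 1·433 + 422, so a_1 = 1
433 = 1·422 + 11, so a_2 = 1
422 = 38·11 + 4, so a_3 = 38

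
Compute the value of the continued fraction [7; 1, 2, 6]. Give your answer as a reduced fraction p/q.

a_0 = 7: 7/1
a_1 = 1: 8/1
a_2 = 2: 23/3
a_3 = 6: 146/19

146/19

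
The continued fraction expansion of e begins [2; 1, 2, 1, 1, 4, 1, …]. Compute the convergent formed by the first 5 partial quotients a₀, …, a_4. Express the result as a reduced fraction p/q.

19/7

a_0 = 2: 2/1
a_1 = 1: 3/1
a_2 = 2: 8/3
a_3 = 1: 11/4
a_4 = 1: 19/7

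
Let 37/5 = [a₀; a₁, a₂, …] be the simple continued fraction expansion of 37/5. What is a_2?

37 = 7·5 + 2, so a_0 = 7
5 = 2·2 + 1, so a_1 = 2
2 = 2·1 + 0, so a_2 = 2

2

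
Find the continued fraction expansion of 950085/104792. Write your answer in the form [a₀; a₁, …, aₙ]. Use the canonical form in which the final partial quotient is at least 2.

Apply division with remainder until the remainder is 0:
950085 ÷ 104792 → quotient 9, remainder 6957
104792 ÷ 6957 → quotient 15, remainder 437
6957 ÷ 437 → quotient 15, remainder 402
437 ÷ 402 → quotient 1, remainder 35
402 ÷ 35 → quotient 11, remainder 17
35 ÷ 17 → quotient 2, remainder 1
17 ÷ 1 → quotient 17, remainder 0

[9; 15, 15, 1, 11, 2, 17]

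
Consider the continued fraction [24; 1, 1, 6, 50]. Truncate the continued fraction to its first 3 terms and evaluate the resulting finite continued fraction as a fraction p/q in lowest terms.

Collapse the nested fraction from the inside out:
Start with 1.
1 + 1/(1/1) = 1 + 1/1 = 2/1
24 + 1/(2/1) = 24 + 1/2 = 49/2

49/2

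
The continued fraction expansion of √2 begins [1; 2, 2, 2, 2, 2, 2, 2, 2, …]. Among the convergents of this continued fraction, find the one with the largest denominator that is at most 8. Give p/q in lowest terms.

a_0 = 1: 1/1  (≤ bound)
a_1 = 2: 3/2  (≤ bound)
a_2 = 2: 7/5  (≤ bound)
a_3 = 2: 17/12  (> 8, stop)

7/5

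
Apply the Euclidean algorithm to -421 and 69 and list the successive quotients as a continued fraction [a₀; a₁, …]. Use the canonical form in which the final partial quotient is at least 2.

[-7; 1, 8, 1, 6]

⌊-421/69⌋ = -7, remainder 62
⌊69/62⌋ = 1, remainder 7
⌊62/7⌋ = 8, remainder 6
⌊7/6⌋ = 1, remainder 1
⌊6/1⌋ = 6, remainder 0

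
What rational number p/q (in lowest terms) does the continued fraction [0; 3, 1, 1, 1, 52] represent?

Use the convergent recurrence hₖ = aₖ·hₖ₋₁ + hₖ₋₂ (and likewise for the denominators kₖ):
a_0 = 0: 0/1
a_1 = 3: 1/3
a_2 = 1: 1/4
a_3 = 1: 2/7
a_4 = 1: 3/11
a_5 = 52: 158/579

158/579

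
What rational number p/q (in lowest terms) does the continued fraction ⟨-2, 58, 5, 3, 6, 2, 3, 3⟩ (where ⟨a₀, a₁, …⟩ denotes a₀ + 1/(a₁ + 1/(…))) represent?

a_0 = -2: -2/1
a_1 = 58: -115/58
a_2 = 5: -577/291
a_3 = 3: -1846/931
a_4 = 6: -11653/5877
a_5 = 2: -25152/12685
a_6 = 3: -87109/43932
a_7 = 3: -286479/144481

-286479/144481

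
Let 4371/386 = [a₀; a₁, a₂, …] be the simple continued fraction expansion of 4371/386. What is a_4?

1

4371 ÷ 386 → quotient 11, remainder 125
386 ÷ 125 → quotient 3, remainder 11
125 ÷ 11 → quotient 11, remainder 4
11 ÷ 4 → quotient 2, remainder 3
4 ÷ 3 → quotient 1, remainder 1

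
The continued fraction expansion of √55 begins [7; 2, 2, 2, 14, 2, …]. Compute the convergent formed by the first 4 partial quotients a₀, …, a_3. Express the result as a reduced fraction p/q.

Start with 2.
2 + 1/(2/1) = 2 + 1/2 = 5/2
2 + 1/(5/2) = 2 + 2/5 = 12/5
7 + 1/(12/5) = 7 + 5/12 = 89/12

89/12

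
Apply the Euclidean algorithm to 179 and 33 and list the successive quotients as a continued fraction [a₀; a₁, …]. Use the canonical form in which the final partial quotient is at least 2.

179 = 5·33 + 14, so a_0 = 5
33 = 2·14 + 5, so a_1 = 2
14 = 2·5 + 4, so a_2 = 2
5 = 1·4 + 1, so a_3 = 1
4 = 4·1 + 0, so a_4 = 4

[5; 2, 2, 1, 4]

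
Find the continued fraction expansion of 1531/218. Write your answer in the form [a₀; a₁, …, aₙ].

Apply division with remainder until the remainder is 0:
1531 ÷ 218 → quotient 7, remainder 5
218 ÷ 5 → quotient 43, remainder 3
5 ÷ 3 → quotient 1, remainder 2
3 ÷ 2 → quotient 1, remainder 1
2 ÷ 1 → quotient 2, remainder 0

[7; 43, 1, 1, 2]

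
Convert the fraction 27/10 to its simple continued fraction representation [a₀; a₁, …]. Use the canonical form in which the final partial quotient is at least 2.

[2; 1, 2, 3]

27 = 2·10 + 7, so a_0 = 2
10 = 1·7 + 3, so a_1 = 1
7 = 2·3 + 1, so a_2 = 2
3 = 3·1 + 0, so a_3 = 3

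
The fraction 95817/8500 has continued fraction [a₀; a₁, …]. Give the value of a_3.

2

95817 = 11·8500 + 2317, so a_0 = 11
8500 = 3·2317 + 1549, so a_1 = 3
2317 = 1·1549 + 768, so a_2 = 1
1549 = 2·768 + 13, so a_3 = 2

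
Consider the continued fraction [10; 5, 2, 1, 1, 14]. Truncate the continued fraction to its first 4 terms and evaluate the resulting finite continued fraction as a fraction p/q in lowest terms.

Build up convergents one term at a time:
a_0 = 10: 10/1
a_1 = 5: 51/5
a_2 = 2: 112/11
a_3 = 1: 163/16

163/16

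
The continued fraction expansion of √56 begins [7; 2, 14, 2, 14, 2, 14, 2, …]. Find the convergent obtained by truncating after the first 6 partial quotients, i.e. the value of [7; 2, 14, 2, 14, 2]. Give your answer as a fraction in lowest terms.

Use the convergent recurrence hₖ = aₖ·hₖ₋₁ + hₖ₋₂ (and likewise for the denominators kₖ):
a_0 = 7: 7/1
a_1 = 2: 15/2
a_2 = 14: 217/29
a_3 = 2: 449/60
a_4 = 14: 6503/869
a_5 = 2: 13455/1798

13455/1798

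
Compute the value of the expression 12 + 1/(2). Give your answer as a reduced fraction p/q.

Start with 2.
12 + 1/(2/1) = 12 + 1/2 = 25/2

25/2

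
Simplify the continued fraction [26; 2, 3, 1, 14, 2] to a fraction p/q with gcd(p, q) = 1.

7272/275

Work from the innermost term outward:
Start with 2.
14 + 1/(2/1) = 14 + 1/2 = 29/2
1 + 1/(29/2) = 1 + 2/29 = 31/29
3 + 1/(31/29) = 3 + 29/31 = 122/31
2 + 1/(122/31) = 2 + 31/122 = 275/122
26 + 1/(275/122) = 26 + 122/275 = 7272/275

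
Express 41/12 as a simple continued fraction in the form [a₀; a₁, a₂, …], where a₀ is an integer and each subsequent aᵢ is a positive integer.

[3; 2, 2, 2]

Repeatedly divide and take the remainder:
41 = 3·12 + 5, so a_0 = 3
12 = 2·5 + 2, so a_1 = 2
5 = 2·2 + 1, so a_2 = 2
2 = 2·1 + 0, so a_3 = 2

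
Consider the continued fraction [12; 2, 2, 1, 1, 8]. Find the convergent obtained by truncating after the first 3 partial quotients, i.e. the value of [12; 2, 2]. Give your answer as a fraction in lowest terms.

Work from the innermost term outward:
Start with 2.
2 + 1/(2/1) = 2 + 1/2 = 5/2
12 + 1/(5/2) = 12 + 2/5 = 62/5

62/5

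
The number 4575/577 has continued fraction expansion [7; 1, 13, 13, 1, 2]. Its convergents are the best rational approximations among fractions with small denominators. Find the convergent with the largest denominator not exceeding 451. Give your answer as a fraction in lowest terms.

1562/197

List convergents until the denominator exceeds the bound:
a_0 = 7: 7/1  (≤ bound)
a_1 = 1: 8/1  (≤ bound)
a_2 = 13: 111/14  (≤ bound)
a_3 = 13: 1451/183  (≤ bound)
a_4 = 1: 1562/197  (≤ bound)
a_5 = 2: 4575/577  (> 451, stop)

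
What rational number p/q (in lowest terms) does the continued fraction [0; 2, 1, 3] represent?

Start with 3.
1 + 1/(3/1) = 1 + 1/3 = 4/3
2 + 1/(4/3) = 2 + 3/4 = 11/4
0 + 1/(11/4) = 0 + 4/11 = 4/11

4/11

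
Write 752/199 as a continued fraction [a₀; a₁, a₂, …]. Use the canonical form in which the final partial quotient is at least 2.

Repeatedly divide and take the remainder:
⌊752/199⌋ = 3, remainder 155
⌊199/155⌋ = 1, remainder 44
⌊155/44⌋ = 3, remainder 23
⌊44/23⌋ = 1, remainder 21
⌊23/21⌋ = 1, remainder 2
⌊21/2⌋ = 10, remainder 1
⌊2/1⌋ = 2, remainder 0

[3; 1, 3, 1, 1, 10, 2]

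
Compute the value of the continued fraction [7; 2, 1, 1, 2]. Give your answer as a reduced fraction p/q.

Build up convergents one term at a time:
a_0 = 7: 7/1
a_1 = 2: 15/2
a_2 = 1: 22/3
a_3 = 1: 37/5
a_4 = 2: 96/13

96/13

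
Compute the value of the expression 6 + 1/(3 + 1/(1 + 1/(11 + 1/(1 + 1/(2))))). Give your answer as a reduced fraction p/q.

932/149

Start with 2.
1 + 1/(2/1) = 1 + 1/2 = 3/2
11 + 1/(3/2) = 11 + 2/3 = 35/3
1 + 1/(35/3) = 1 + 3/35 = 38/35
3 + 1/(38/35) = 3 + 35/38 = 149/38
6 + 1/(149/38) = 6 + 38/149 = 932/149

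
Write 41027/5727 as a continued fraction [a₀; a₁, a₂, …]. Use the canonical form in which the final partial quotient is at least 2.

[7; 6, 9, 2, 9, 2, 2]

41027 = 7·5727 + 938, so a_0 = 7
5727 = 6·938 + 99, so a_1 = 6
938 = 9·99 + 47, so a_2 = 9
99 = 2·47 + 5, so a_3 = 2
47 = 9·5 + 2, so a_4 = 9
5 = 2·2 + 1, so a_5 = 2
2 = 2·1 + 0, so a_6 = 2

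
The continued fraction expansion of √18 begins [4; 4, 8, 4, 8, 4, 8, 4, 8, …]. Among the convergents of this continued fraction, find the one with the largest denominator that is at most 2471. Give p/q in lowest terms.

4756/1121

List convergents until the denominator exceeds the bound:
a_0 = 4: 4/1  (≤ bound)
a_1 = 4: 17/4  (≤ bound)
a_2 = 8: 140/33  (≤ bound)
a_3 = 4: 577/136  (≤ bound)
a_4 = 8: 4756/1121  (≤ bound)
a_5 = 4: 19601/4620  (> 2471, stop)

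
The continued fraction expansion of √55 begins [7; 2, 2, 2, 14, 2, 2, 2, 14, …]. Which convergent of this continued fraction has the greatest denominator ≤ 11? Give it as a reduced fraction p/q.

List convergents until the denominator exceeds the bound:
a_0 = 7: 7/1  (≤ bound)
a_1 = 2: 15/2  (≤ bound)
a_2 = 2: 37/5  (≤ bound)
a_3 = 2: 89/12  (> 11, stop)

37/5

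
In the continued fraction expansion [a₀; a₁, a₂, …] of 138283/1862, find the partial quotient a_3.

Run the Euclidean algorithm, recording each quotient:
138283 ÷ 1862 → quotient 74, remainder 495
1862 ÷ 495 → quotient 3, remainder 377
495 ÷ 377 → quotient 1, remainder 118
377 ÷ 118 → quotient 3, remainder 23

3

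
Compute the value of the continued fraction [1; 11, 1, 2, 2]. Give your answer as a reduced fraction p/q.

a_0 = 1: 1/1
a_1 = 11: 12/11
a_2 = 1: 13/12
a_3 = 2: 38/35
a_4 = 2: 89/82

89/82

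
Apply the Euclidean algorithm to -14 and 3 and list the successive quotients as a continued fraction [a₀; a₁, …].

[-5; 3]

Repeatedly divide and take the remainder:
-14 = -5·3 + 1, so a_0 = -5
3 = 3·1 + 0, so a_1 = 3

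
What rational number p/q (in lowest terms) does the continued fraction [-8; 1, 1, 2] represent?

-37/5

a_0 = -8: -8/1
a_1 = 1: -7/1
a_2 = 1: -15/2
a_3 = 2: -37/5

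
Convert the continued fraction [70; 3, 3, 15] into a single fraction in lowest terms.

10756/153

Work from the innermost term outward:
Start with 15.
3 + 1/(15/1) = 3 + 1/15 = 46/15
3 + 1/(46/15) = 3 + 15/46 = 153/46
70 + 1/(153/46) = 70 + 46/153 = 10756/153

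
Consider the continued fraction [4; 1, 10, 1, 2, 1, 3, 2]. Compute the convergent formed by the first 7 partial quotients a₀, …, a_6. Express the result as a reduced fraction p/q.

865/176

Start with 3.
1 + 1/(3/1) = 1 + 1/3 = 4/3
2 + 1/(4/3) = 2 + 3/4 = 11/4
1 + 1/(11/4) = 1 + 4/11 = 15/11
10 + 1/(15/11) = 10 + 11/15 = 161/15
1 + 1/(161/15) = 1 + 15/161 = 176/161
4 + 1/(176/161) = 4 + 161/176 = 865/176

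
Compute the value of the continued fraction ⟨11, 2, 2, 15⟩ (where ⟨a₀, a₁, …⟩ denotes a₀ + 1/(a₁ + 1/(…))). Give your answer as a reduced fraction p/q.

878/77

Start with 15.
2 + 1/(15/1) = 2 + 1/15 = 31/15
2 + 1/(31/15) = 2 + 15/31 = 77/31
11 + 1/(77/31) = 11 + 31/77 = 878/77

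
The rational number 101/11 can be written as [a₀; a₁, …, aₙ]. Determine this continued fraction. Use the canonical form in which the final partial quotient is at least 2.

[9; 5, 2]

Apply division with remainder until the remainder is 0:
⌊101/11⌋ = 9, remainder 2
⌊11/2⌋ = 5, remainder 1
⌊2/1⌋ = 2, remainder 0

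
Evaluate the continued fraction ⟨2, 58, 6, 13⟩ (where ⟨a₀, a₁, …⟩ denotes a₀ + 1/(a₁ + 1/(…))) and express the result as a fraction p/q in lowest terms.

9269/4595

Build up convergents one term at a time:
a_0 = 2: 2/1
a_1 = 58: 117/58
a_2 = 6: 704/349
a_3 = 13: 9269/4595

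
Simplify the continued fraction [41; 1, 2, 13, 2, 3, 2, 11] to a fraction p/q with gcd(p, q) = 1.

315061/7560

Start with 11.
2 + 1/(11/1) = 2 + 1/11 = 23/11
3 + 1/(23/11) = 3 + 11/23 = 80/23
2 + 1/(80/23) = 2 + 23/80 = 183/80
13 + 1/(183/80) = 13 + 80/183 = 2459/183
2 + 1/(2459/183) = 2 + 183/2459 = 5101/2459
1 + 1/(5101/2459) = 1 + 2459/5101 = 7560/5101
41 + 1/(7560/5101) = 41 + 5101/7560 = 315061/7560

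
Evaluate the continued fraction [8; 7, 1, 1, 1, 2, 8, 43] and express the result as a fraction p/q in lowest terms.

Start with 43.
8 + 1/(43/1) = 8 + 1/43 = 345/43
2 + 1/(345/43) = 2 + 43/345 = 733/345
1 + 1/(733/345) = 1 + 345/733 = 1078/733
1 + 1/(1078/733) = 1 + 733/1078 = 1811/1078
1 + 1/(1811/1078) = 1 + 1078/1811 = 2889/1811
7 + 1/(2889/1811) = 7 + 1811/2889 = 22034/2889
8 + 1/(22034/2889) = 8 + 2889/22034 = 179161/22034

179161/22034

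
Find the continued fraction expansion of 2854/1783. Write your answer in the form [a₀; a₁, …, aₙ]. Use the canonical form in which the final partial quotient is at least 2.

⌊2854/1783⌋ = 1, remainder 1071
⌊1783/1071⌋ = 1, remainder 712
⌊1071/712⌋ = 1, remainder 359
⌊712/359⌋ = 1, remainder 353
⌊359/353⌋ = 1, remainder 6
⌊353/6⌋ = 58, remainder 5
⌊6/5⌋ = 1, remainder 1
⌊5/1⌋ = 5, remainder 0

[1; 1, 1, 1, 1, 58, 1, 5]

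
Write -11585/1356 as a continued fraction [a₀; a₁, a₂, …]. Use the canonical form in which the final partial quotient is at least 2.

[-9; 2, 5, 4, 14, 2]

⌊-11585/1356⌋ = -9, remainder 619
⌊1356/619⌋ = 2, remainder 118
⌊619/118⌋ = 5, remainder 29
⌊118/29⌋ = 4, remainder 2
⌊29/2⌋ = 14, remainder 1
⌊2/1⌋ = 2, remainder 0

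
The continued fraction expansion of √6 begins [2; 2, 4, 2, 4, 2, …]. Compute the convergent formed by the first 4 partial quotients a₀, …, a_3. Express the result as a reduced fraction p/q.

49/20

Start with 2.
4 + 1/(2/1) = 4 + 1/2 = 9/2
2 + 1/(9/2) = 2 + 2/9 = 20/9
2 + 1/(20/9) = 2 + 9/20 = 49/20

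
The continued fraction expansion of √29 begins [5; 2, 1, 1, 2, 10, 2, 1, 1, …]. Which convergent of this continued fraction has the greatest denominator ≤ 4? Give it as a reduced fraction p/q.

a_0 = 5: 5/1  (≤ bound)
a_1 = 2: 11/2  (≤ bound)
a_2 = 1: 16/3  (≤ bound)
a_3 = 1: 27/5  (> 4, stop)

16/3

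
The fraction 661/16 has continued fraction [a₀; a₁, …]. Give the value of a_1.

3

⌊661/16⌋ = 41, remainder 5
⌊16/5⌋ = 3, remainder 1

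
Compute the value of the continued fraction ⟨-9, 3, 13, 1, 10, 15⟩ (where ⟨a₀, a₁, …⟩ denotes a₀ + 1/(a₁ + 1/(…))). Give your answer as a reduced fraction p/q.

-61528/7093

Work from the innermost term outward:
Start with 15.
10 + 1/(15/1) = 10 + 1/15 = 151/15
1 + 1/(151/15) = 1 + 15/151 = 166/151
13 + 1/(166/151) = 13 + 151/166 = 2309/166
3 + 1/(2309/166) = 3 + 166/2309 = 7093/2309
-9 + 1/(7093/2309) = -9 + 2309/7093 = -61528/7093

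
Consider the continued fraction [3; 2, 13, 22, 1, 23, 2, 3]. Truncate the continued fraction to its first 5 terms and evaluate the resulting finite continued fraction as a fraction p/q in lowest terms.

2169/623

Start with 1.
22 + 1/(1/1) = 22 + 1/1 = 23/1
13 + 1/(23/1) = 13 + 1/23 = 300/23
2 + 1/(300/23) = 2 + 23/300 = 623/300
3 + 1/(623/300) = 3 + 300/623 = 2169/623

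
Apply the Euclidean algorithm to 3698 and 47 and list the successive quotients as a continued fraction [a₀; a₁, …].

Run the Euclidean algorithm, recording each quotient:
3698 = 78·47 + 32, so a_0 = 78
47 = 1·32 + 15, so a_1 = 1
32 = 2·15 + 2, so a_2 = 2
15 = 7·2 + 1, so a_3 = 7
2 = 2·1 + 0, so a_4 = 2

[78; 1, 2, 7, 2]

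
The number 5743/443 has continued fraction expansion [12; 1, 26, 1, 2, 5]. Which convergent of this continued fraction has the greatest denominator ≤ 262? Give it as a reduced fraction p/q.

1076/83

a_0 = 12: 12/1  (≤ bound)
a_1 = 1: 13/1  (≤ bound)
a_2 = 26: 350/27  (≤ bound)
a_3 = 1: 363/28  (≤ bound)
a_4 = 2: 1076/83  (≤ bound)
a_5 = 5: 5743/443  (> 262, stop)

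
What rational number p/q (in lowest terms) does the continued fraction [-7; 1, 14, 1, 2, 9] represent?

-2662/439

a_0 = -7: -7/1
a_1 = 1: -6/1
a_2 = 14: -91/15
a_3 = 1: -97/16
a_4 = 2: -285/47
a_5 = 9: -2662/439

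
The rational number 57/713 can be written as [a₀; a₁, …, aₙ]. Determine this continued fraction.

[0; 12, 1, 1, 28]

Run the Euclidean algorithm, recording each quotient:
57 = 0·713 + 57, so a_0 = 0
713 = 12·57 + 29, so a_1 = 12
57 = 1·29 + 28, so a_2 = 1
29 = 1·28 + 1, so a_3 = 1
28 = 28·1 + 0, so a_4 = 28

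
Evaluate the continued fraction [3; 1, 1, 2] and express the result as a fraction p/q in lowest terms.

18/5

a_0 = 3: 3/1
a_1 = 1: 4/1
a_2 = 1: 7/2
a_3 = 2: 18/5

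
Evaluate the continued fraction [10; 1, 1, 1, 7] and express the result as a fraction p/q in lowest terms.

245/23

a_0 = 10: 10/1
a_1 = 1: 11/1
a_2 = 1: 21/2
a_3 = 1: 32/3
a_4 = 7: 245/23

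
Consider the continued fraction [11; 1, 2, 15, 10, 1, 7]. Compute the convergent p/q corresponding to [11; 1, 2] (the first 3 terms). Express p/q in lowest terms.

Work from the innermost term outward:
Start with 2.
1 + 1/(2/1) = 1 + 1/2 = 3/2
11 + 1/(3/2) = 11 + 2/3 = 35/3

35/3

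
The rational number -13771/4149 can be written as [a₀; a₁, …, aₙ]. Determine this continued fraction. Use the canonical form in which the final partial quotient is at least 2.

[-4; 1, 2, 7, 2, 12, 7]

Apply division with remainder until the remainder is 0:
-13771 ÷ 4149 → quotient -4, remainder 2825
4149 ÷ 2825 → quotient 1, remainder 1324
2825 ÷ 1324 → quotient 2, remainder 177
1324 ÷ 177 → quotient 7, remainder 85
177 ÷ 85 → quotient 2, remainder 7
85 ÷ 7 → quotient 12, remainder 1
7 ÷ 1 → quotient 7, remainder 0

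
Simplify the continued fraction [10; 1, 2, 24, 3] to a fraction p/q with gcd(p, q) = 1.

2369/222

Start with 3.
24 + 1/(3/1) = 24 + 1/3 = 73/3
2 + 1/(73/3) = 2 + 3/73 = 149/73
1 + 1/(149/73) = 1 + 73/149 = 222/149
10 + 1/(222/149) = 10 + 149/222 = 2369/222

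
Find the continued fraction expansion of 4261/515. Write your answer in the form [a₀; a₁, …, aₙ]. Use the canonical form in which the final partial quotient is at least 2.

Run the Euclidean algorithm, recording each quotient:
4261 ÷ 515 → quotient 8, remainder 141
515 ÷ 141 → quotient 3, remainder 92
141 ÷ 92 → quotient 1, remainder 49
92 ÷ 49 → quotient 1, remainder 43
49 ÷ 43 → quotient 1, remainder 6
43 ÷ 6 → quotient 7, remainder 1
6 ÷ 1 → quotient 6, remainder 0

[8; 3, 1, 1, 1, 7, 6]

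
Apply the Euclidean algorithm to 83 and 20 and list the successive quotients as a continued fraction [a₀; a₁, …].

Repeatedly divide and take the remainder:
83 = 4·20 + 3, so a_0 = 4
20 = 6·3 + 2, so a_1 = 6
3 = 1·2 + 1, so a_2 = 1
2 = 2·1 + 0, so a_3 = 2

[4; 6, 1, 2]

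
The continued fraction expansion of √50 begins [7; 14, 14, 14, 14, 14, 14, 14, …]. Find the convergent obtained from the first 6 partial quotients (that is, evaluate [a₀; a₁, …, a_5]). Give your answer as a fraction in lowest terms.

Start with 14.
14 + 1/(14/1) = 14 + 1/14 = 197/14
14 + 1/(197/14) = 14 + 14/197 = 2772/197
14 + 1/(2772/197) = 14 + 197/2772 = 39005/2772
14 + 1/(39005/2772) = 14 + 2772/39005 = 548842/39005
7 + 1/(548842/39005) = 7 + 39005/548842 = 3880899/548842

3880899/548842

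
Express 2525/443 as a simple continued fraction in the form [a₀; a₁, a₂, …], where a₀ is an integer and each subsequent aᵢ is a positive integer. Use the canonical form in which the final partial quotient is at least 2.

[5; 1, 2, 3, 44]

Run the Euclidean algorithm, recording each quotient:
⌊2525/443⌋ = 5, remainder 310
⌊443/310⌋ = 1, remainder 133
⌊310/133⌋ = 2, remainder 44
⌊133/44⌋ = 3, remainder 1
⌊44/1⌋ = 44, remainder 0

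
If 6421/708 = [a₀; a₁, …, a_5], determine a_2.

2

⌊6421/708⌋ = 9, remainder 49
⌊708/49⌋ = 14, remainder 22
⌊49/22⌋ = 2, remainder 5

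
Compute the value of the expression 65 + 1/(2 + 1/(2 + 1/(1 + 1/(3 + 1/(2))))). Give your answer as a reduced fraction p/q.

a_0 = 65: 65/1
a_1 = 2: 131/2
a_2 = 2: 327/5
a_3 = 1: 458/7
a_4 = 3: 1701/26
a_5 = 2: 3860/59

3860/59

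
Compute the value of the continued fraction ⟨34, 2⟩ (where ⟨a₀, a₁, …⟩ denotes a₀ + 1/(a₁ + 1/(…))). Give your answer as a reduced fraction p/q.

69/2

a_0 = 34: 34/1
a_1 = 2: 69/2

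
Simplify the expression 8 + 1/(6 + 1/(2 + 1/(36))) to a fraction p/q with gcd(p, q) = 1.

Work from the innermost term outward:
Start with 36.
2 + 1/(36/1) = 2 + 1/36 = 73/36
6 + 1/(73/36) = 6 + 36/73 = 474/73
8 + 1/(474/73) = 8 + 73/474 = 3865/474

3865/474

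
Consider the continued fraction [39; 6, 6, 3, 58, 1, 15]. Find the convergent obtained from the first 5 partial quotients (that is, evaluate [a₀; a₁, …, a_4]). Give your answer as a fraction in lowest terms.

Work from the innermost term outward:
Start with 58.
3 + 1/(58/1) = 3 + 1/58 = 175/58
6 + 1/(175/58) = 6 + 58/175 = 1108/175
6 + 1/(1108/175) = 6 + 175/1108 = 6823/1108
39 + 1/(6823/1108) = 39 + 1108/6823 = 267205/6823

267205/6823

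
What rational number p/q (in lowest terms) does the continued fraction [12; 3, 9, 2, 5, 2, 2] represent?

21354/1733

a_0 = 12: 12/1
a_1 = 3: 37/3
a_2 = 9: 345/28
a_3 = 2: 727/59
a_4 = 5: 3980/323
a_5 = 2: 8687/705
a_6 = 2: 21354/1733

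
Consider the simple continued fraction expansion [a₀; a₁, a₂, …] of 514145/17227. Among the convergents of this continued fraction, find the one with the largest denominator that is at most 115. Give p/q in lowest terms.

2507/84

a_0 = 29: 29/1  (≤ bound)
a_1 = 1: 30/1  (≤ bound)
a_2 = 5: 179/6  (≤ bound)
a_3 = 2: 388/13  (≤ bound)
a_4 = 6: 2507/84  (≤ bound)
a_5 = 2: 5402/181  (> 115, stop)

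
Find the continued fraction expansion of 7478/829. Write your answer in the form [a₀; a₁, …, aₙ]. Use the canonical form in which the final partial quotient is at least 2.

7478 ÷ 829 → quotient 9, remainder 17
829 ÷ 17 → quotient 48, remainder 13
17 ÷ 13 → quotient 1, remainder 4
13 ÷ 4 → quotient 3, remainder 1
4 ÷ 1 → quotient 4, remainder 0

[9; 48, 1, 3, 4]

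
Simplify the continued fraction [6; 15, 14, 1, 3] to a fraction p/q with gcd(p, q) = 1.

5393/889

Start with 3.
1 + 1/(3/1) = 1 + 1/3 = 4/3
14 + 1/(4/3) = 14 + 3/4 = 59/4
15 + 1/(59/4) = 15 + 4/59 = 889/59
6 + 1/(889/59) = 6 + 59/889 = 5393/889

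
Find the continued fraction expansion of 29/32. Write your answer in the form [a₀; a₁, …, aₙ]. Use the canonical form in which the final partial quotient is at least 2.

29 = 0·32 + 29, so a_0 = 0
32 = 1·29 + 3, so a_1 = 1
29 = 9·3 + 2, so a_2 = 9
3 = 1·2 + 1, so a_3 = 1
2 = 2·1 + 0, so a_4 = 2

[0; 1, 9, 1, 2]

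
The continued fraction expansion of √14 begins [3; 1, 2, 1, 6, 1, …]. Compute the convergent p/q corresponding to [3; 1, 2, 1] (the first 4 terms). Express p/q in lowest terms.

15/4

a_0 = 3: 3/1
a_1 = 1: 4/1
a_2 = 2: 11/3
a_3 = 1: 15/4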